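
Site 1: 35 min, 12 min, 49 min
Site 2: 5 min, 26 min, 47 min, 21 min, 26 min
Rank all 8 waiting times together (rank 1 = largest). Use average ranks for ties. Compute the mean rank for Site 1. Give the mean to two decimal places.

Sorted (descending): 49, 47, 35, 26, 26, 21, 12, 5
The 2 values of 26 occupy positions 4–5 → average rank (4+5)/2 = 4.5.
Site 1 values → pooled ranks: 35→3, 12→7, 49→1
Mean rank = (3 + 7 + 1) / 3 = 3.67

3.67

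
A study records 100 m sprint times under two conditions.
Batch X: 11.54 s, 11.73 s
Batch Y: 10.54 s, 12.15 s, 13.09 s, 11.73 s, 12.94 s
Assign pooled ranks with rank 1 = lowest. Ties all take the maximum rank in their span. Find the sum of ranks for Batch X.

Sorted (ascending): 10.54, 11.54, 11.73, 11.73, 12.15, 12.94, 13.09
The 2 values of 11.73 occupy positions 3–4 → each gets rank 4.
Batch X values → pooled ranks: 11.54→2, 11.73→4
Rank sum = 2 + 4 = 6

6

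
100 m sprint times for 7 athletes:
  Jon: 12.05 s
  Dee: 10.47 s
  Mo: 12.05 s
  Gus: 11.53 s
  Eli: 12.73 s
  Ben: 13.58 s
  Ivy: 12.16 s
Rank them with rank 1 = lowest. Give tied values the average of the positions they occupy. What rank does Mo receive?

3.5

Sorted (ascending): 10.47, 11.53, 12.05, 12.05, 12.16, 12.73, 13.58
The 2 values of 12.05 occupy positions 3–4 → average rank (3+4)/2 = 3.5.
Mo has value 12.05 s → rank 3.5.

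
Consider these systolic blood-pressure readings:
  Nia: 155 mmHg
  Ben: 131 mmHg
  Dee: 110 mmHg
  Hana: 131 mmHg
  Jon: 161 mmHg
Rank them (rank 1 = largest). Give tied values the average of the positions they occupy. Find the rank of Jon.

1

Sorted (descending): 161, 155, 131, 131, 110
The 2 values of 131 occupy positions 3–4 → average rank (3+4)/2 = 3.5.
Jon has value 161 mmHg → rank 1.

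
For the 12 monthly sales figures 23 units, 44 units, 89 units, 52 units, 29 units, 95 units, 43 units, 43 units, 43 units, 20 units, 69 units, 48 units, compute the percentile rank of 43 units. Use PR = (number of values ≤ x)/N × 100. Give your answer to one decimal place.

N = 12.
Strictly below 43: 3. Equal to 43: 3.
PR = 6/12 × 100 = 50.0

50.0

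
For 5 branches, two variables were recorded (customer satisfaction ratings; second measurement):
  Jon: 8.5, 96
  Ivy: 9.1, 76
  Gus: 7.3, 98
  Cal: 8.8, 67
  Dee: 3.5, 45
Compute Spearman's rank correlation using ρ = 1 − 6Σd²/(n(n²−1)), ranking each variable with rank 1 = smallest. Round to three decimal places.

Ranks of variable 1: 3, 5, 2, 4, 1
Ranks of variable 2: 4, 3, 5, 2, 1
d = r₁ − r₂: -1, 2, -3, 2, 0
d²: 1, 4, 9, 4, 0; Σd² = 18
ρ = 1 − 6·18/(5·24) = 1 − 108/120 = 0.100

0.100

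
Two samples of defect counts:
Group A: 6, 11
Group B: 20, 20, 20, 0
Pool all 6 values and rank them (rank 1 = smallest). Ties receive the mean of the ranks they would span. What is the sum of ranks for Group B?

16

Sorted (ascending): 0, 6, 11, 20, 20, 20
The 3 values of 20 occupy positions 4–6 → average rank 5.
Group B values → pooled ranks: 20→5, 20→5, 20→5, 0→1
Rank sum = 5 + 5 + 5 + 1 = 16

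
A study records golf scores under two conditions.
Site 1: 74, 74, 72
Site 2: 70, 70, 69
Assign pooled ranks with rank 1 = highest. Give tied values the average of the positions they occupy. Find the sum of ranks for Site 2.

15

Sorted (descending): 74, 74, 72, 70, 70, 69
The 2 values of 74 occupy positions 1–2 → average rank (1+2)/2 = 1.5.
The 2 values of 70 occupy positions 4–5 → average rank (4+5)/2 = 4.5.
Site 2 values → pooled ranks: 70→4.5, 70→4.5, 69→6
Rank sum = 4.5 + 4.5 + 6 = 15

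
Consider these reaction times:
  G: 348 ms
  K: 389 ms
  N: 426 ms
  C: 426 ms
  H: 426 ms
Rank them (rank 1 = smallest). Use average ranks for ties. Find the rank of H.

4

Sorted (ascending): 348, 389, 426, 426, 426
The 3 values of 426 occupy positions 3–5 → average rank 4.
H has value 426 ms → rank 4.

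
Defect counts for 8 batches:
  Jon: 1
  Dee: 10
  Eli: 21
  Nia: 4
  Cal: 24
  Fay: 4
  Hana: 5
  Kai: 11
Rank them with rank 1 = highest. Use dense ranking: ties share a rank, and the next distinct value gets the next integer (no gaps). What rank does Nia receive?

Sorted (descending): 24, 21, 11, 10, 5, 4, 4, 1
The 2 values of 4 share dense rank 6.
Remaining distinct values take the next consecutive integers.
Nia has value 4 → rank 6.

6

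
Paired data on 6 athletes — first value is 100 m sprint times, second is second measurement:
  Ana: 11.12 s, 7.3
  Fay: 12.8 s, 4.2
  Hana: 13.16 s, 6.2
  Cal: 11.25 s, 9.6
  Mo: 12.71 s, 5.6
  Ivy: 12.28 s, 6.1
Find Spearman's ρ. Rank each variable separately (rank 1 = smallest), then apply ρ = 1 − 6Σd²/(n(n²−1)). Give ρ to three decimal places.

-0.600

Ranks of variable 1: 1, 5, 6, 2, 4, 3
Ranks of variable 2: 5, 1, 4, 6, 2, 3
d = r₁ − r₂: -4, 4, 2, -4, 2, 0
d²: 16, 16, 4, 16, 4, 0; Σd² = 56
ρ = 1 − 6·56/(6·35) = 1 − 336/210 = -0.600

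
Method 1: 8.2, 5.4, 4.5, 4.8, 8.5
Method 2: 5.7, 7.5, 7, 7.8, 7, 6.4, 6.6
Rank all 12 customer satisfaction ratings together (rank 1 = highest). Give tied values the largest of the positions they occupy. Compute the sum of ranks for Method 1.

Sorted (descending): 8.5, 8.2, 7.8, 7.5, 7, 7, 6.6, 6.4, 5.7, 5.4, 4.8, 4.5
The 2 values of 7 occupy positions 5–6 → each gets rank 6.
Method 1 values → pooled ranks: 8.2→2, 5.4→10, 4.5→12, 4.8→11, 8.5→1
Rank sum = 2 + 10 + 12 + 11 + 1 = 36

36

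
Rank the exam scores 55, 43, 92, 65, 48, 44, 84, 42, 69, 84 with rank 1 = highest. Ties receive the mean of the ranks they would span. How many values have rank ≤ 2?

Sorted (descending): 92, 84, 84, 69, 65, 55, 48, 44, 43, 42
The 2 values of 84 occupy positions 2–3 → average rank (2+3)/2 = 2.5.
Ranks ≤ 2: {1} → 1 value.

1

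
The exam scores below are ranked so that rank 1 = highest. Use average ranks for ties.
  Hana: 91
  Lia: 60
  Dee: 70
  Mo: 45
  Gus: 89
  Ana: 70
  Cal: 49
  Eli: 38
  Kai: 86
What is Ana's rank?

4.5

Sorted (descending): 91, 89, 86, 70, 70, 60, 49, 45, 38
The 2 values of 70 occupy positions 4–5 → average rank (4+5)/2 = 4.5.
Ana has value 70 → rank 4.5.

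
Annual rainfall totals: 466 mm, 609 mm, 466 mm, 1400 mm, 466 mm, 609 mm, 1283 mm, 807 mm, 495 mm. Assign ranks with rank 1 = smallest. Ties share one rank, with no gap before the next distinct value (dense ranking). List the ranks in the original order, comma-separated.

1, 3, 1, 6, 1, 3, 5, 4, 2

Sorted (ascending): 466, 466, 466, 495, 609, 609, 807, 1283, 1400
The 3 values of 466 share dense rank 1.
The 2 values of 609 share dense rank 3.
Remaining distinct values take the next consecutive integers.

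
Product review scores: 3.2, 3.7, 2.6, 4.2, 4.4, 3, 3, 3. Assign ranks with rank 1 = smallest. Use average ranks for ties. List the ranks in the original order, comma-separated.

Sorted (ascending): 2.6, 3, 3, 3, 3.2, 3.7, 4.2, 4.4
The 3 values of 3 occupy positions 2–4 → average rank 3.

5, 6, 1, 7, 8, 3, 3, 3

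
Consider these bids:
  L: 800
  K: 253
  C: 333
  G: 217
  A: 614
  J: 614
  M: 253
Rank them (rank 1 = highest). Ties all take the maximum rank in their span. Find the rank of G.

Sorted (descending): 800, 614, 614, 333, 253, 253, 217
The 2 values of 614 occupy positions 2–3 → each gets rank 3.
The 2 values of 253 occupy positions 5–6 → each gets rank 6.
G has value 217 → rank 7.

7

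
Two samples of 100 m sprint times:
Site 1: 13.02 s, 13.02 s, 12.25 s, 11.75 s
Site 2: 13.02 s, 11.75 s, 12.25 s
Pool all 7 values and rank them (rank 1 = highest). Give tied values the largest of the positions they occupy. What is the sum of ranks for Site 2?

Sorted (descending): 13.02, 13.02, 13.02, 12.25, 12.25, 11.75, 11.75
The 3 values of 13.02 occupy positions 1–3 → each gets rank 3.
The 2 values of 12.25 occupy positions 4–5 → each gets rank 5.
The 2 values of 11.75 occupy positions 6–7 → each gets rank 7.
Site 2 values → pooled ranks: 13.02→3, 11.75→7, 12.25→5
Rank sum = 3 + 7 + 5 = 15

15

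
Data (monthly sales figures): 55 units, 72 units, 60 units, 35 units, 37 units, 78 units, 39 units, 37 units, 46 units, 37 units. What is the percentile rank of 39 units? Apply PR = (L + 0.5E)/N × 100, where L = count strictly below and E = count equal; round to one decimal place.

N = 10.
Strictly below 39: 4. Equal to 39: 1.
PR = (4 + 0.5·1)/10 × 100 = 45.0

45.0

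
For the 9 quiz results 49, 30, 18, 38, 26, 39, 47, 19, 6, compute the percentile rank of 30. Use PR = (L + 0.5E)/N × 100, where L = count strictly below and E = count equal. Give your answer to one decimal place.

N = 9.
Strictly below 30: 4. Equal to 30: 1.
PR = (4 + 0.5·1)/9 × 100 = 50.0

50.0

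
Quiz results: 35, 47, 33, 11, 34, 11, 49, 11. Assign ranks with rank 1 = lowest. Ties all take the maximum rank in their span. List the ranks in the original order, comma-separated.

Sorted (ascending): 11, 11, 11, 33, 34, 35, 47, 49
The 3 values of 11 occupy positions 1–3 → each gets rank 3.

6, 7, 4, 3, 5, 3, 8, 3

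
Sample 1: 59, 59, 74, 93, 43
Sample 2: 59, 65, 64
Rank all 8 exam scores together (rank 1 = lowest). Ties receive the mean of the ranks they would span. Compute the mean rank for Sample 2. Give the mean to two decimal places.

Sorted (ascending): 43, 59, 59, 59, 64, 65, 74, 93
The 3 values of 59 occupy positions 2–4 → average rank 3.
Sample 2 values → pooled ranks: 59→3, 65→6, 64→5
Mean rank = (3 + 6 + 5) / 3 = 4.67

4.67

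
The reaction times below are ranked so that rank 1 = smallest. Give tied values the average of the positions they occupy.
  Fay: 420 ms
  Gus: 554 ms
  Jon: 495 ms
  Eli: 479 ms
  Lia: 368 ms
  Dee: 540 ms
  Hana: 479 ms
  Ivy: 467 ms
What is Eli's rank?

4.5

Sorted (ascending): 368, 420, 467, 479, 479, 495, 540, 554
The 2 values of 479 occupy positions 4–5 → average rank (4+5)/2 = 4.5.
Eli has value 479 ms → rank 4.5.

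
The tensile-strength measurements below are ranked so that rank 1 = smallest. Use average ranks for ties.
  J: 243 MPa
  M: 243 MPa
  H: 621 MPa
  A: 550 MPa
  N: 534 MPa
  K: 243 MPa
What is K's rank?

2

Sorted (ascending): 243, 243, 243, 534, 550, 621
The 3 values of 243 occupy positions 1–3 → average rank 2.
K has value 243 MPa → rank 2.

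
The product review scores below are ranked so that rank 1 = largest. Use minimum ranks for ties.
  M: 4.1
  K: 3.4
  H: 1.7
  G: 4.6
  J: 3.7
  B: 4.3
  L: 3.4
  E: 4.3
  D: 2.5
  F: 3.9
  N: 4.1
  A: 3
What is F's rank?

Sorted (descending): 4.6, 4.3, 4.3, 4.1, 4.1, 3.9, 3.7, 3.4, 3.4, 3, 2.5, 1.7
The 2 values of 4.3 occupy positions 2–3 → each gets rank 2.
The 2 values of 4.1 occupy positions 4–5 → each gets rank 4.
The 2 values of 3.4 occupy positions 8–9 → each gets rank 8.
F has value 3.9 → rank 6.

6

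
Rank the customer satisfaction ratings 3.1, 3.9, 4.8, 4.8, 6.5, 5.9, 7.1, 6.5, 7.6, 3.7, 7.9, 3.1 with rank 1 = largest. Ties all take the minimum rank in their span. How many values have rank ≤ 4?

5

Sorted (descending): 7.9, 7.6, 7.1, 6.5, 6.5, 5.9, 4.8, 4.8, 3.9, 3.7, 3.1, 3.1
The 2 values of 6.5 occupy positions 4–5 → each gets rank 4.
The 2 values of 4.8 occupy positions 7–8 → each gets rank 7.
The 2 values of 3.1 occupy positions 11–12 → each gets rank 11.
Ranks ≤ 4: {1, 2, 3, 4, 4} → 5 values.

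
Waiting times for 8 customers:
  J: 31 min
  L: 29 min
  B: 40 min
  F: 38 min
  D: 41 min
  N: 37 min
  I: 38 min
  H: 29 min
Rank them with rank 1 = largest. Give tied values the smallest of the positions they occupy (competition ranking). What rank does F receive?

3

Sorted (descending): 41, 40, 38, 38, 37, 31, 29, 29
The 2 values of 38 occupy positions 3–4 → each gets rank 3.
The 2 values of 29 occupy positions 7–8 → each gets rank 7.
F has value 38 min → rank 3.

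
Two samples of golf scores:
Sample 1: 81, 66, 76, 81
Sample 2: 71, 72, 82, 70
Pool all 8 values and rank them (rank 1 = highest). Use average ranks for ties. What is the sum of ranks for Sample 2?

Sorted (descending): 82, 81, 81, 76, 72, 71, 70, 66
The 2 values of 81 occupy positions 2–3 → average rank (2+3)/2 = 2.5.
Sample 2 values → pooled ranks: 71→6, 72→5, 82→1, 70→7
Rank sum = 6 + 5 + 1 + 7 = 19

19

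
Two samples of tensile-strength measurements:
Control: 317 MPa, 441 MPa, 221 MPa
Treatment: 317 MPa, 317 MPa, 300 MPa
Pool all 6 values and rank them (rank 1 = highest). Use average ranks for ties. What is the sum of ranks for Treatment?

Sorted (descending): 441, 317, 317, 317, 300, 221
The 3 values of 317 occupy positions 2–4 → average rank 3.
Treatment values → pooled ranks: 317→3, 317→3, 300→5
Rank sum = 3 + 3 + 5 = 11

11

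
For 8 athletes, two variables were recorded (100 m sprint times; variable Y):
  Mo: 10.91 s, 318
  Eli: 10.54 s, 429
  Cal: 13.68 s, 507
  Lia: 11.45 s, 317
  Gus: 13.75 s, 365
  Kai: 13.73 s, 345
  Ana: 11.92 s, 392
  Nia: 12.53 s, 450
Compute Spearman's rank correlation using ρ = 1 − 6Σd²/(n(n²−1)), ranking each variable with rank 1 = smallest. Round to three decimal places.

0.167

Ranks of variable 1: 2, 1, 6, 3, 8, 7, 4, 5
Ranks of variable 2: 2, 6, 8, 1, 4, 3, 5, 7
d = r₁ − r₂: 0, -5, -2, 2, 4, 4, -1, -2
d²: 0, 25, 4, 4, 16, 16, 1, 4; Σd² = 70
ρ = 1 − 6·70/(8·63) = 1 − 420/504 = 0.167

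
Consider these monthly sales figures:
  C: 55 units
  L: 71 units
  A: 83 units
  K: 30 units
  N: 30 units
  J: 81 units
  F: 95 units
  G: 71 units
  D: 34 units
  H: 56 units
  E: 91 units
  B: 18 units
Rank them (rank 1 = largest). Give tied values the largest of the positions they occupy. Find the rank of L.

6

Sorted (descending): 95, 91, 83, 81, 71, 71, 56, 55, 34, 30, 30, 18
The 2 values of 71 occupy positions 5–6 → each gets rank 6.
The 2 values of 30 occupy positions 10–11 → each gets rank 11.
L has value 71 units → rank 6.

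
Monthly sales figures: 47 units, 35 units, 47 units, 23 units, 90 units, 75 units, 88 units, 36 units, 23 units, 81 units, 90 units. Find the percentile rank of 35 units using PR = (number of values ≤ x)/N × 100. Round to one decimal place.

N = 11.
Strictly below 35: 2. Equal to 35: 1.
PR = 3/11 × 100 = 27.3

27.3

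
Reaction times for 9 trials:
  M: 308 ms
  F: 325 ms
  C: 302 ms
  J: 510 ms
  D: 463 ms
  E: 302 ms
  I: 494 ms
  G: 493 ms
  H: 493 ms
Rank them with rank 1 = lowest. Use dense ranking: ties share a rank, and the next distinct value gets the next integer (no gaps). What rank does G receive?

Sorted (ascending): 302, 302, 308, 325, 463, 493, 493, 494, 510
The 2 values of 302 share dense rank 1.
The 2 values of 493 share dense rank 5.
Remaining distinct values take the next consecutive integers.
G has value 493 ms → rank 5.

5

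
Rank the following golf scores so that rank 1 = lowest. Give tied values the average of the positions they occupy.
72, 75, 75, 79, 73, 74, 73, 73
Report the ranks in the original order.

1, 6.5, 6.5, 8, 3, 5, 3, 3

Sorted (ascending): 72, 73, 73, 73, 74, 75, 75, 79
The 3 values of 73 occupy positions 2–4 → average rank 3.
The 2 values of 75 occupy positions 6–7 → average rank (6+7)/2 = 6.5.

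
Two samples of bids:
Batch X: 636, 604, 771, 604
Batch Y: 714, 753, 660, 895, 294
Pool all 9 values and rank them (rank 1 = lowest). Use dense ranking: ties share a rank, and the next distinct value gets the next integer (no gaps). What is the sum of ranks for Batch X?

Sorted (ascending): 294, 604, 604, 636, 660, 714, 753, 771, 895
The 2 values of 604 share dense rank 2.
Remaining distinct values take the next consecutive integers.
Batch X values → pooled ranks: 636→3, 604→2, 771→7, 604→2
Rank sum = 3 + 2 + 7 + 2 = 14

14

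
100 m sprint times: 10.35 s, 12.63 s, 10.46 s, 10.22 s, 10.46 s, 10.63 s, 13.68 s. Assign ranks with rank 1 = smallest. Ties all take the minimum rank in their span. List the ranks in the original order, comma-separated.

Sorted (ascending): 10.22, 10.35, 10.46, 10.46, 10.63, 12.63, 13.68
The 2 values of 10.46 occupy positions 3–4 → each gets rank 3.

2, 6, 3, 1, 3, 5, 7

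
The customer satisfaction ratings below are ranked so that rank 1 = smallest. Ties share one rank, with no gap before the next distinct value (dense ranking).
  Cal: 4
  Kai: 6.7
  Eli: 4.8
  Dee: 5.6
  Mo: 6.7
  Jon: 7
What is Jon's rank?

5

Sorted (ascending): 4, 4.8, 5.6, 6.7, 6.7, 7
The 2 values of 6.7 share dense rank 4.
Remaining distinct values take the next consecutive integers.
Jon has value 7 → rank 5.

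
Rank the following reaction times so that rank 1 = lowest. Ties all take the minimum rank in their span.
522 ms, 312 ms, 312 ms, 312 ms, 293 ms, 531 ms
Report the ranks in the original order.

Sorted (ascending): 293, 312, 312, 312, 522, 531
The 3 values of 312 occupy positions 2–4 → each gets rank 2.

5, 2, 2, 2, 1, 6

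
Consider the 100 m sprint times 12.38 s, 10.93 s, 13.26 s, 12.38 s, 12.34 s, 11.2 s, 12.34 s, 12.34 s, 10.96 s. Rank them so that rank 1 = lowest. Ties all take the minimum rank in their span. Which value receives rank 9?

Sorted (ascending): 10.93, 10.96, 11.2, 12.34, 12.34, 12.34, 12.38, 12.38, 13.26
The 3 values of 12.34 occupy positions 4–6 → each gets rank 4.
The 2 values of 12.38 occupy positions 7–8 → each gets rank 7.
Rank 9 → value 13.26.

13.26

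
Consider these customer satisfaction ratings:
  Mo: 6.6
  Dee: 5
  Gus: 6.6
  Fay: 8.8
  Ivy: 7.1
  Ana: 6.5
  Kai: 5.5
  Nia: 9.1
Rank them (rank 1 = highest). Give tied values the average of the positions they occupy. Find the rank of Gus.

Sorted (descending): 9.1, 8.8, 7.1, 6.6, 6.6, 6.5, 5.5, 5
The 2 values of 6.6 occupy positions 4–5 → average rank (4+5)/2 = 4.5.
Gus has value 6.6 → rank 4.5.

4.5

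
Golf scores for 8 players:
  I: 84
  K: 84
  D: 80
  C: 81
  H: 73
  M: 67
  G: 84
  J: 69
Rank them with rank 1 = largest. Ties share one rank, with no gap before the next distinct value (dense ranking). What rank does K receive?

1

Sorted (descending): 84, 84, 84, 81, 80, 73, 69, 67
The 3 values of 84 share dense rank 1.
Remaining distinct values take the next consecutive integers.
K has value 84 → rank 1.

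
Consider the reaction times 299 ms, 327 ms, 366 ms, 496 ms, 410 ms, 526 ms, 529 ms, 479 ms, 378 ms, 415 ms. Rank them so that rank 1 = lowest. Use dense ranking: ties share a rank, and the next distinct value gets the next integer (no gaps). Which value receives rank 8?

Sorted (ascending): 299, 327, 366, 378, 410, 415, 479, 496, 526, 529
No ties — each value takes its position as its rank.
Rank 8 → value 496.

496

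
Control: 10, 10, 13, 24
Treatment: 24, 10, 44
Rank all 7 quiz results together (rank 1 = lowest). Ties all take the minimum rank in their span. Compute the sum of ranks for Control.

11

Sorted (ascending): 10, 10, 10, 13, 24, 24, 44
The 3 values of 10 occupy positions 1–3 → each gets rank 1.
The 2 values of 24 occupy positions 5–6 → each gets rank 5.
Control values → pooled ranks: 10→1, 10→1, 13→4, 24→5
Rank sum = 1 + 1 + 4 + 5 = 11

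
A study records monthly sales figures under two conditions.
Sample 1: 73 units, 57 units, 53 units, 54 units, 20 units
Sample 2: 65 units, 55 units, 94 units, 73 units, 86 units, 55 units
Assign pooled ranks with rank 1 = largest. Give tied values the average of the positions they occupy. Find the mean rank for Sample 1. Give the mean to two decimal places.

7.90

Sorted (descending): 94, 86, 73, 73, 65, 57, 55, 55, 54, 53, 20
The 2 values of 73 occupy positions 3–4 → average rank (3+4)/2 = 3.5.
The 2 values of 55 occupy positions 7–8 → average rank (7+8)/2 = 7.5.
Sample 1 values → pooled ranks: 73→3.5, 57→6, 53→10, 54→9, 20→11
Mean rank = (3.5 + 6 + 10 + 9 + 11) / 5 = 7.90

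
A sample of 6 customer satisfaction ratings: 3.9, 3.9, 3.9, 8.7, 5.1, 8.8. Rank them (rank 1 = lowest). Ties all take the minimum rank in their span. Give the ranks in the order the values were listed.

Sorted (ascending): 3.9, 3.9, 3.9, 5.1, 8.7, 8.8
The 3 values of 3.9 occupy positions 1–3 → each gets rank 1.

1, 1, 1, 5, 4, 6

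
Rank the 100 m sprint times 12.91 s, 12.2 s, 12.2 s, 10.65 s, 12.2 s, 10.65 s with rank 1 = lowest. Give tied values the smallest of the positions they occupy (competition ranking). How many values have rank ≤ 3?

5

Sorted (ascending): 10.65, 10.65, 12.2, 12.2, 12.2, 12.91
The 2 values of 10.65 occupy positions 1–2 → each gets rank 1.
The 3 values of 12.2 occupy positions 3–5 → each gets rank 3.
Ranks ≤ 3: {1, 1, 3, 3, 3} → 5 values.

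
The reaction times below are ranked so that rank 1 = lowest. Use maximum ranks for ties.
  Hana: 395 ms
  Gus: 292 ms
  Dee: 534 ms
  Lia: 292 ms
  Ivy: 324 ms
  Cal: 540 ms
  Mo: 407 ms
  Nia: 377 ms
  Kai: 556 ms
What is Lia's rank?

2

Sorted (ascending): 292, 292, 324, 377, 395, 407, 534, 540, 556
The 2 values of 292 occupy positions 1–2 → each gets rank 2.
Lia has value 292 ms → rank 2.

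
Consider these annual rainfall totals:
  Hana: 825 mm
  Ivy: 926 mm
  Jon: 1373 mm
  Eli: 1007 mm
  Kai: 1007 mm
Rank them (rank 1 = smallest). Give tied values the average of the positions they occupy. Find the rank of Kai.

Sorted (ascending): 825, 926, 1007, 1007, 1373
The 2 values of 1007 occupy positions 3–4 → average rank (3+4)/2 = 3.5.
Kai has value 1007 mm → rank 3.5.

3.5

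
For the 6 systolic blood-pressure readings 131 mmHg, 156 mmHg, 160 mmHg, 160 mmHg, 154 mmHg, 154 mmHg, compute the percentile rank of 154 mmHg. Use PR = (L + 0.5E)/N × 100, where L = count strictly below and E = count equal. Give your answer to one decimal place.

N = 6.
Strictly below 154: 1. Equal to 154: 2.
PR = (1 + 0.5·2)/6 × 100 = 33.3

33.3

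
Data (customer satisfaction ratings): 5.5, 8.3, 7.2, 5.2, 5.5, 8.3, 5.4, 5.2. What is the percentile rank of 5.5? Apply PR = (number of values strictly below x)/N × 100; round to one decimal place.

N = 8.
Strictly below 5.5: 3. Equal to 5.5: 2.
PR = 3/8 × 100 = 37.5

37.5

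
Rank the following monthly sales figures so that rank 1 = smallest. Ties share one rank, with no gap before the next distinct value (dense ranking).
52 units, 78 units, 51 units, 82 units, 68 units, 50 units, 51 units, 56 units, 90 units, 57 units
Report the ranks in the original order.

Sorted (ascending): 50, 51, 51, 52, 56, 57, 68, 78, 82, 90
The 2 values of 51 share dense rank 2.
Remaining distinct values take the next consecutive integers.

3, 7, 2, 8, 6, 1, 2, 4, 9, 5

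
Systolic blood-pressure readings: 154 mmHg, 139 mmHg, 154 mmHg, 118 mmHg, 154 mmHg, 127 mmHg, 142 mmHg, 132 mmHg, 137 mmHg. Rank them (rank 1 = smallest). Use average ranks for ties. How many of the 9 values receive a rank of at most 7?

6

Sorted (ascending): 118, 127, 132, 137, 139, 142, 154, 154, 154
The 3 values of 154 occupy positions 7–9 → average rank 8.
Ranks ≤ 7: {1, 2, 3, 4, 5, 6} → 6 values.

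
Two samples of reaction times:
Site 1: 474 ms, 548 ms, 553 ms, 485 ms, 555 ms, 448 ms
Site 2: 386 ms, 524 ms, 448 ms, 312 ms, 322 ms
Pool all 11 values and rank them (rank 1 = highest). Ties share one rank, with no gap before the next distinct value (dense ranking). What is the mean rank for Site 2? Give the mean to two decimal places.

Sorted (descending): 555, 553, 548, 524, 485, 474, 448, 448, 386, 322, 312
The 2 values of 448 share dense rank 7.
Remaining distinct values take the next consecutive integers.
Site 2 values → pooled ranks: 386→8, 524→4, 448→7, 312→10, 322→9
Mean rank = (8 + 4 + 7 + 10 + 9) / 5 = 7.60

7.60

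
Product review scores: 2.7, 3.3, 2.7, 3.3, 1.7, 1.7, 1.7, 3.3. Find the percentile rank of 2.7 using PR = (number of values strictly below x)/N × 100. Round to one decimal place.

37.5

N = 8.
Strictly below 2.7: 3. Equal to 2.7: 2.
PR = 3/8 × 100 = 37.5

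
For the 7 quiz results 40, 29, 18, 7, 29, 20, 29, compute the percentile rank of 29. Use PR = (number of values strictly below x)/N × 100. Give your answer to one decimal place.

N = 7.
Strictly below 29: 3. Equal to 29: 3.
PR = 3/7 × 100 = 42.9

42.9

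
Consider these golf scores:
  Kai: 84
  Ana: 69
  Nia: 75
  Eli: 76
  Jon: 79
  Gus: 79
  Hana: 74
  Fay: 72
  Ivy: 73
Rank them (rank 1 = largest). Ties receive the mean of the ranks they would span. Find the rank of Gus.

2.5

Sorted (descending): 84, 79, 79, 76, 75, 74, 73, 72, 69
The 2 values of 79 occupy positions 2–3 → average rank (2+3)/2 = 2.5.
Gus has value 79 → rank 2.5.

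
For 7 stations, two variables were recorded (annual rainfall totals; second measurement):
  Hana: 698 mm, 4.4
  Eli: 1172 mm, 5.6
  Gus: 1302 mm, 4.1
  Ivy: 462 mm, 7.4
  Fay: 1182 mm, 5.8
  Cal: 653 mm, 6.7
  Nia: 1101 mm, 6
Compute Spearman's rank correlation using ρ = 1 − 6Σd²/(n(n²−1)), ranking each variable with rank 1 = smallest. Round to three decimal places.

-0.750

Ranks of variable 1: 3, 5, 7, 1, 6, 2, 4
Ranks of variable 2: 2, 3, 1, 7, 4, 6, 5
d = r₁ − r₂: 1, 2, 6, -6, 2, -4, -1
d²: 1, 4, 36, 36, 4, 16, 1; Σd² = 98
ρ = 1 − 6·98/(7·48) = 1 − 588/336 = -0.750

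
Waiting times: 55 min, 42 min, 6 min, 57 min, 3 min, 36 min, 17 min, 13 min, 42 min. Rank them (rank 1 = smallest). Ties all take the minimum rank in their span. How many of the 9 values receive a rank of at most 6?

7

Sorted (ascending): 3, 6, 13, 17, 36, 42, 42, 55, 57
The 2 values of 42 occupy positions 6–7 → each gets rank 6.
Ranks ≤ 6: {1, 2, 3, 4, 5, 6, 6} → 7 values.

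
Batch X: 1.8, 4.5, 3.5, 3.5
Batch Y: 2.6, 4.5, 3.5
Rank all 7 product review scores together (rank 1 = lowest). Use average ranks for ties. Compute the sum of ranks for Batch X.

15.5

Sorted (ascending): 1.8, 2.6, 3.5, 3.5, 3.5, 4.5, 4.5
The 3 values of 3.5 occupy positions 3–5 → average rank 4.
The 2 values of 4.5 occupy positions 6–7 → average rank (6+7)/2 = 6.5.
Batch X values → pooled ranks: 1.8→1, 4.5→6.5, 3.5→4, 3.5→4
Rank sum = 1 + 6.5 + 4 + 4 = 15.5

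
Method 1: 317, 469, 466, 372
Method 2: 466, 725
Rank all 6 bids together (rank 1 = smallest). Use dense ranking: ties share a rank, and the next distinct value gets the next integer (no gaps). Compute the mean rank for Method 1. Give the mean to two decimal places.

2.50

Sorted (ascending): 317, 372, 466, 466, 469, 725
The 2 values of 466 share dense rank 3.
Remaining distinct values take the next consecutive integers.
Method 1 values → pooled ranks: 317→1, 469→4, 466→3, 372→2
Mean rank = (1 + 4 + 3 + 2) / 4 = 2.50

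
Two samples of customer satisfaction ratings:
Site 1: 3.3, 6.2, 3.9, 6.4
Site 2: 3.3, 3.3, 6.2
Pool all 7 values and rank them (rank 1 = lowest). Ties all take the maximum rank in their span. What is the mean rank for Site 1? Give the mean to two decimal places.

Sorted (ascending): 3.3, 3.3, 3.3, 3.9, 6.2, 6.2, 6.4
The 3 values of 3.3 occupy positions 1–3 → each gets rank 3.
The 2 values of 6.2 occupy positions 5–6 → each gets rank 6.
Site 1 values → pooled ranks: 3.3→3, 6.2→6, 3.9→4, 6.4→7
Mean rank = (3 + 6 + 4 + 7) / 4 = 5.00

5.00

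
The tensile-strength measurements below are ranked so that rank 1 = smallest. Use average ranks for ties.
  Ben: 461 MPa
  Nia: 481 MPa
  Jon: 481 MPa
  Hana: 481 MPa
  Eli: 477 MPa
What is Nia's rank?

Sorted (ascending): 461, 477, 481, 481, 481
The 3 values of 481 occupy positions 3–5 → average rank 4.
Nia has value 481 MPa → rank 4.

4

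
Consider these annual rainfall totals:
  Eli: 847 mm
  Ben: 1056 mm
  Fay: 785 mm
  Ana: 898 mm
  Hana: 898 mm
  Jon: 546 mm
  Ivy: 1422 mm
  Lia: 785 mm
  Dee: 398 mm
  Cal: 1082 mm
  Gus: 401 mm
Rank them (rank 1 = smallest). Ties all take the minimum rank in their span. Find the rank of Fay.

4

Sorted (ascending): 398, 401, 546, 785, 785, 847, 898, 898, 1056, 1082, 1422
The 2 values of 785 occupy positions 4–5 → each gets rank 4.
The 2 values of 898 occupy positions 7–8 → each gets rank 7.
Fay has value 785 mm → rank 4.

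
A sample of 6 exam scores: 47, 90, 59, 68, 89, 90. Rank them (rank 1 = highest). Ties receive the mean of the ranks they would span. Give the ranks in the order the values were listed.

6, 1.5, 5, 4, 3, 1.5

Sorted (descending): 90, 90, 89, 68, 59, 47
The 2 values of 90 occupy positions 1–2 → average rank (1+2)/2 = 1.5.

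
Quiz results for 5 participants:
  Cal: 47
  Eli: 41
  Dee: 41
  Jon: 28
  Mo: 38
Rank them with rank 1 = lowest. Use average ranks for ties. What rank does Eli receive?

3.5

Sorted (ascending): 28, 38, 41, 41, 47
The 2 values of 41 occupy positions 3–4 → average rank (3+4)/2 = 3.5.
Eli has value 41 → rank 3.5.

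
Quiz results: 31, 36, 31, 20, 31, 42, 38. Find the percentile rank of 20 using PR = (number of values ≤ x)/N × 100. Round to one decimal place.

N = 7.
Strictly below 20: 0. Equal to 20: 1.
PR = 1/7 × 100 = 14.3

14.3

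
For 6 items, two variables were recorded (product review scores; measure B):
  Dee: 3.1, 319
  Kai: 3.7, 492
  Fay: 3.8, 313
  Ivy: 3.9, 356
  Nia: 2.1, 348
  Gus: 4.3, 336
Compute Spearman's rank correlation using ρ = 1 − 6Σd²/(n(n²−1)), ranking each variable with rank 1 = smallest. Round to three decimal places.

Ranks of variable 1: 2, 3, 4, 5, 1, 6
Ranks of variable 2: 2, 6, 1, 5, 4, 3
d = r₁ − r₂: 0, -3, 3, 0, -3, 3
d²: 0, 9, 9, 0, 9, 9; Σd² = 36
ρ = 1 − 6·36/(6·35) = 1 − 216/210 = -0.029

-0.029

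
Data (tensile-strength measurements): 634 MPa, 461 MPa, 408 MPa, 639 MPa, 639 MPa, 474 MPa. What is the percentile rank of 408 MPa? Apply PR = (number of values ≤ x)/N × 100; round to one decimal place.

N = 6.
Strictly below 408: 0. Equal to 408: 1.
PR = 1/6 × 100 = 16.7

16.7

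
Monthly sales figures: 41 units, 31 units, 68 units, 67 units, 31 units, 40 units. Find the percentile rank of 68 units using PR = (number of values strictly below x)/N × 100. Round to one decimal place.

83.3

N = 6.
Strictly below 68: 5. Equal to 68: 1.
PR = 5/6 × 100 = 83.3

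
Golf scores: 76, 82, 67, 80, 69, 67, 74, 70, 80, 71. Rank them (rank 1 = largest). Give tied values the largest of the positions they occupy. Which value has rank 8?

Sorted (descending): 82, 80, 80, 76, 74, 71, 70, 69, 67, 67
The 2 values of 80 occupy positions 2–3 → each gets rank 3.
The 2 values of 67 occupy positions 9–10 → each gets rank 10.
Rank 8 → value 69.

69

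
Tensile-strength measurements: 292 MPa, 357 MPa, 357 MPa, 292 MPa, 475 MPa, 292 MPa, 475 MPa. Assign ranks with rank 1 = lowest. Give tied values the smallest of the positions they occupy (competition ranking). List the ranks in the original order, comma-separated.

Sorted (ascending): 292, 292, 292, 357, 357, 475, 475
The 3 values of 292 occupy positions 1–3 → each gets rank 1.
The 2 values of 357 occupy positions 4–5 → each gets rank 4.
The 2 values of 475 occupy positions 6–7 → each gets rank 6.

1, 4, 4, 1, 6, 1, 6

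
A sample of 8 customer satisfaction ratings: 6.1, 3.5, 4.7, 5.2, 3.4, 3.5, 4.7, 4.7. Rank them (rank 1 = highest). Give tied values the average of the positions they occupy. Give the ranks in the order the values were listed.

1, 6.5, 4, 2, 8, 6.5, 4, 4

Sorted (descending): 6.1, 5.2, 4.7, 4.7, 4.7, 3.5, 3.5, 3.4
The 3 values of 4.7 occupy positions 3–5 → average rank 4.
The 2 values of 3.5 occupy positions 6–7 → average rank (6+7)/2 = 6.5.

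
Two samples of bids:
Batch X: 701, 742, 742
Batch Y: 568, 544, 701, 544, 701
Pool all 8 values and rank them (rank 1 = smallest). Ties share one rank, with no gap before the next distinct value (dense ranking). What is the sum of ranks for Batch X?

11

Sorted (ascending): 544, 544, 568, 701, 701, 701, 742, 742
The 2 values of 544 share dense rank 1.
The 3 values of 701 share dense rank 3.
The 2 values of 742 share dense rank 4.
Remaining distinct values take the next consecutive integers.
Batch X values → pooled ranks: 701→3, 742→4, 742→4
Rank sum = 3 + 4 + 4 = 11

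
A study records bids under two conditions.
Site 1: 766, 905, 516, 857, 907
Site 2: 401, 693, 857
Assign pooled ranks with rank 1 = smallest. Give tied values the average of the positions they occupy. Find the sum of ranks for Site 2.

9.5

Sorted (ascending): 401, 516, 693, 766, 857, 857, 905, 907
The 2 values of 857 occupy positions 5–6 → average rank (5+6)/2 = 5.5.
Site 2 values → pooled ranks: 401→1, 693→3, 857→5.5
Rank sum = 1 + 3 + 5.5 = 9.5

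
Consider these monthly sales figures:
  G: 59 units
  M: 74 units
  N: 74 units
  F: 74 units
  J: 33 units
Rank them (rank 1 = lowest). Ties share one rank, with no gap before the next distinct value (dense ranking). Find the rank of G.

Sorted (ascending): 33, 59, 74, 74, 74
The 3 values of 74 share dense rank 3.
Remaining distinct values take the next consecutive integers.
G has value 59 units → rank 2.

2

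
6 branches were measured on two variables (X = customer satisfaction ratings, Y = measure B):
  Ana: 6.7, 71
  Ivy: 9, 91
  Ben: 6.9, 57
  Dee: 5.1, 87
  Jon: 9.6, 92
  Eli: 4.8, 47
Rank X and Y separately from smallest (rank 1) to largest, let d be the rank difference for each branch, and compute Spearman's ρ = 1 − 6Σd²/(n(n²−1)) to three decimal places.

Ranks of variable 1: 3, 5, 4, 2, 6, 1
Ranks of variable 2: 3, 5, 2, 4, 6, 1
d = r₁ − r₂: 0, 0, 2, -2, 0, 0
d²: 0, 0, 4, 4, 0, 0; Σd² = 8
ρ = 1 − 6·8/(6·35) = 1 − 48/210 = 0.771

0.771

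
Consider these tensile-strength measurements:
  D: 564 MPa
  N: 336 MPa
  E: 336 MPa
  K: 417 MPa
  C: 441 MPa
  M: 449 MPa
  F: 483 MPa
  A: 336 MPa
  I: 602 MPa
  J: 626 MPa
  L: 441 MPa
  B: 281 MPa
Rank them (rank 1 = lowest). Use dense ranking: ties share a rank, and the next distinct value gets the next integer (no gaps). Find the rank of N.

Sorted (ascending): 281, 336, 336, 336, 417, 441, 441, 449, 483, 564, 602, 626
The 3 values of 336 share dense rank 2.
The 2 values of 441 share dense rank 4.
Remaining distinct values take the next consecutive integers.
N has value 336 MPa → rank 2.

2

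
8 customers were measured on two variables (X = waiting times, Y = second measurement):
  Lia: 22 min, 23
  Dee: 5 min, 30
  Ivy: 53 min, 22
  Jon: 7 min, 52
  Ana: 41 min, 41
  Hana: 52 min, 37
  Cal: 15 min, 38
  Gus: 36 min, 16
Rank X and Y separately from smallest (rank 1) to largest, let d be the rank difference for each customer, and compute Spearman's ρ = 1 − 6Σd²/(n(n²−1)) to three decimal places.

Ranks of variable 1: 4, 1, 8, 2, 6, 7, 3, 5
Ranks of variable 2: 3, 4, 2, 8, 7, 5, 6, 1
d = r₁ − r₂: 1, -3, 6, -6, -1, 2, -3, 4
d²: 1, 9, 36, 36, 1, 4, 9, 16; Σd² = 112
ρ = 1 − 6·112/(8·63) = 1 − 672/504 = -0.333

-0.333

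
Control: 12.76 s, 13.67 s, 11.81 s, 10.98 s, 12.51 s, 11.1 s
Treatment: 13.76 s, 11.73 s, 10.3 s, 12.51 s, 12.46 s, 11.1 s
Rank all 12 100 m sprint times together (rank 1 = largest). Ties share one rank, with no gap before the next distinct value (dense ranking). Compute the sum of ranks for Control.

Sorted (descending): 13.76, 13.67, 12.76, 12.51, 12.51, 12.46, 11.81, 11.73, 11.1, 11.1, 10.98, 10.3
The 2 values of 12.51 share dense rank 4.
The 2 values of 11.1 share dense rank 8.
Remaining distinct values take the next consecutive integers.
Control values → pooled ranks: 12.76→3, 13.67→2, 11.81→6, 10.98→9, 12.51→4, 11.1→8
Rank sum = 3 + 2 + 6 + 9 + 4 + 8 = 32

32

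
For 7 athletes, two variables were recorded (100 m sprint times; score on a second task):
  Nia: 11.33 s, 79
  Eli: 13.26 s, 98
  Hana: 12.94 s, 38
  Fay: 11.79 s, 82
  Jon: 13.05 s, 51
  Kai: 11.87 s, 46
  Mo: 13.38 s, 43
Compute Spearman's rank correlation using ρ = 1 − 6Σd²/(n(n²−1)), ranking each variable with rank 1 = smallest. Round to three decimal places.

-0.214

Ranks of variable 1: 1, 6, 4, 2, 5, 3, 7
Ranks of variable 2: 5, 7, 1, 6, 4, 3, 2
d = r₁ − r₂: -4, -1, 3, -4, 1, 0, 5
d²: 16, 1, 9, 16, 1, 0, 25; Σd² = 68
ρ = 1 − 6·68/(7·48) = 1 − 408/336 = -0.214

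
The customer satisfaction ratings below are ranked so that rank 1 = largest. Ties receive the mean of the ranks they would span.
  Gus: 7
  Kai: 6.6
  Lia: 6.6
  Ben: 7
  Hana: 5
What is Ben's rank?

Sorted (descending): 7, 7, 6.6, 6.6, 5
The 2 values of 7 occupy positions 1–2 → average rank (1+2)/2 = 1.5.
The 2 values of 6.6 occupy positions 3–4 → average rank (3+4)/2 = 3.5.
Ben has value 7 → rank 1.5.

1.5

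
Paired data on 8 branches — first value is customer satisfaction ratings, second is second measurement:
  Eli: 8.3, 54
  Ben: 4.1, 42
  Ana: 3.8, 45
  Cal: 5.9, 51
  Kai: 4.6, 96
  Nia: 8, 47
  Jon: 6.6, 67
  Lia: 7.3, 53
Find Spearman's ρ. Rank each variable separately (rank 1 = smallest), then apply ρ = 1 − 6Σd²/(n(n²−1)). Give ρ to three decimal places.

Ranks of variable 1: 8, 2, 1, 4, 3, 7, 5, 6
Ranks of variable 2: 6, 1, 2, 4, 8, 3, 7, 5
d = r₁ − r₂: 2, 1, -1, 0, -5, 4, -2, 1
d²: 4, 1, 1, 0, 25, 16, 4, 1; Σd² = 52
ρ = 1 − 6·52/(8·63) = 1 − 312/504 = 0.381

0.381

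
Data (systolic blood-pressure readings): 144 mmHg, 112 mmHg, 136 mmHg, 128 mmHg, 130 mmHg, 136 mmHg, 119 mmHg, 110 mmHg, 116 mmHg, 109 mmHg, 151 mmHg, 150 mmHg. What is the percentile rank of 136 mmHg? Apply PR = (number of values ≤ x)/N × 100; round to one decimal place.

N = 12.
Strictly below 136: 7. Equal to 136: 2.
PR = 9/12 × 100 = 75.0

75.0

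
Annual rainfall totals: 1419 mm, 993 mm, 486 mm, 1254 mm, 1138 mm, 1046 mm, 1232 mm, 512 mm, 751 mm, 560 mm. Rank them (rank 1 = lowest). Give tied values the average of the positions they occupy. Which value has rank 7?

1138

Sorted (ascending): 486, 512, 560, 751, 993, 1046, 1138, 1232, 1254, 1419
No ties — each value takes its position as its rank.
Rank 7 → value 1138.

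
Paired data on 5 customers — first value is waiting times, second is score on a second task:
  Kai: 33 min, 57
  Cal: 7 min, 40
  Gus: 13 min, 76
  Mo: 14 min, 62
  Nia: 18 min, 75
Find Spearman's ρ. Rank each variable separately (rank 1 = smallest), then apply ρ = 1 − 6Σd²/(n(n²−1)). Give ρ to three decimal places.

0.100

Ranks of variable 1: 5, 1, 2, 3, 4
Ranks of variable 2: 2, 1, 5, 3, 4
d = r₁ − r₂: 3, 0, -3, 0, 0
d²: 9, 0, 9, 0, 0; Σd² = 18
ρ = 1 − 6·18/(5·24) = 1 − 108/120 = 0.100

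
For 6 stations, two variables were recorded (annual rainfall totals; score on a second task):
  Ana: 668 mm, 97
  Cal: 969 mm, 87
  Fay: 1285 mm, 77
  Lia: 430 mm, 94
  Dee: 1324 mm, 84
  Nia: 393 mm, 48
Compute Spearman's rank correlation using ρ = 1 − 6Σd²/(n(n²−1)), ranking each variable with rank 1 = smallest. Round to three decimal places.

-0.029

Ranks of variable 1: 3, 4, 5, 2, 6, 1
Ranks of variable 2: 6, 4, 2, 5, 3, 1
d = r₁ − r₂: -3, 0, 3, -3, 3, 0
d²: 9, 0, 9, 9, 9, 0; Σd² = 36
ρ = 1 − 6·36/(6·35) = 1 − 216/210 = -0.029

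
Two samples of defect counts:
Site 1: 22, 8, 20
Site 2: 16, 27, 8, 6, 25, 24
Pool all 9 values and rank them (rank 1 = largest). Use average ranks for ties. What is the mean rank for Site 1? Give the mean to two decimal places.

5.50

Sorted (descending): 27, 25, 24, 22, 20, 16, 8, 8, 6
The 2 values of 8 occupy positions 7–8 → average rank (7+8)/2 = 7.5.
Site 1 values → pooled ranks: 22→4, 8→7.5, 20→5
Mean rank = (4 + 7.5 + 5) / 3 = 5.50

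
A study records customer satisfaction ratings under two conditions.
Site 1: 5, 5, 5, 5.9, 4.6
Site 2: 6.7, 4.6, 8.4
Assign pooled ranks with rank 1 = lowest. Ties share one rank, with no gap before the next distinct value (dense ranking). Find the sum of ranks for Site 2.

10

Sorted (ascending): 4.6, 4.6, 5, 5, 5, 5.9, 6.7, 8.4
The 2 values of 4.6 share dense rank 1.
The 3 values of 5 share dense rank 2.
Remaining distinct values take the next consecutive integers.
Site 2 values → pooled ranks: 6.7→4, 4.6→1, 8.4→5
Rank sum = 4 + 1 + 5 = 10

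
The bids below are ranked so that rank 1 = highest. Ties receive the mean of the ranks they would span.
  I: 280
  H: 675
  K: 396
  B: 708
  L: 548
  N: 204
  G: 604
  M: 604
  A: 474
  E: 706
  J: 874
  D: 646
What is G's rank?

Sorted (descending): 874, 708, 706, 675, 646, 604, 604, 548, 474, 396, 280, 204
The 2 values of 604 occupy positions 6–7 → average rank (6+7)/2 = 6.5.
G has value 604 → rank 6.5.

6.5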